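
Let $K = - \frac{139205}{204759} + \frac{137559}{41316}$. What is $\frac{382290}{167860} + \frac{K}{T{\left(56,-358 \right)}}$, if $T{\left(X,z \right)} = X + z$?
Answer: $\frac{1474147460076751}{649787712883848} \approx 2.2687$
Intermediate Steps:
$K = \frac{7471683167}{2819940948}$ ($K = \left(-139205\right) \frac{1}{204759} + 137559 \cdot \frac{1}{41316} = - \frac{139205}{204759} + \frac{45853}{13772} = \frac{7471683167}{2819940948} \approx 2.6496$)
$\frac{382290}{167860} + \frac{K}{T{\left(56,-358 \right)}} = \frac{382290}{167860} + \frac{7471683167}{2819940948 \left(56 - 358\right)} = 382290 \cdot \frac{1}{167860} + \frac{7471683167}{2819940948 \left(-302\right)} = \frac{38229}{16786} + \frac{7471683167}{2819940948} \left(- \frac{1}{302}\right) = \frac{38229}{16786} - \frac{7471683167}{851622166296} = \frac{1474147460076751}{649787712883848}$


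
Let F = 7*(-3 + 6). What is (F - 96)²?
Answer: 5625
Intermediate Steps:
F = 21 (F = 7*3 = 21)
(F - 96)² = (21 - 96)² = (-75)² = 5625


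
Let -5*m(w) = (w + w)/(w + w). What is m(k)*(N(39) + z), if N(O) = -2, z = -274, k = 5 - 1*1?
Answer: 276/5 ≈ 55.200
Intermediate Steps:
k = 4 (k = 5 - 1 = 4)
m(w) = -1/5 (m(w) = -(w + w)/(5*(w + w)) = -2*w/(5*(2*w)) = -2*w*1/(2*w)/5 = -1/5*1 = -1/5)
m(k)*(N(39) + z) = -(-2 - 274)/5 = -1/5*(-276) = 276/5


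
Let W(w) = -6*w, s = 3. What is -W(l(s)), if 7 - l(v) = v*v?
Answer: -12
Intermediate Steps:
l(v) = 7 - v**2 (l(v) = 7 - v*v = 7 - v**2)
-W(l(s)) = -(-6)*(7 - 1*3**2) = -(-6)*(7 - 1*9) = -(-6)*(7 - 9) = -(-6)*(-2) = -1*12 = -12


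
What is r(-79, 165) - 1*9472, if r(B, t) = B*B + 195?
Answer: -3036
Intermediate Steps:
r(B, t) = 195 + B² (r(B, t) = B² + 195 = 195 + B²)
r(-79, 165) - 1*9472 = (195 + (-79)²) - 1*9472 = (195 + 6241) - 9472 = 6436 - 9472 = -3036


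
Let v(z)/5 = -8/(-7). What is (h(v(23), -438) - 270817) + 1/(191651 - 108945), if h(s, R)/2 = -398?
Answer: -22464024777/82706 ≈ -2.7161e+5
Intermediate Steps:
v(z) = 40/7 (v(z) = 5*(-8/(-7)) = 5*(-8*(-1/7)) = 5*(8/7) = 40/7)
h(s, R) = -796 (h(s, R) = 2*(-398) = -796)
(h(v(23), -438) - 270817) + 1/(191651 - 108945) = (-796 - 270817) + 1/(191651 - 108945) = -271613 + 1/82706 = -22464024777/82706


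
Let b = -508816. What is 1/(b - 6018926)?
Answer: -1/6527742 ≈ -1.5319e-7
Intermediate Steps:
1/(b - 6018926) = 1/(-508816 - 6018926) = 1/(-6527742) = -1/6527742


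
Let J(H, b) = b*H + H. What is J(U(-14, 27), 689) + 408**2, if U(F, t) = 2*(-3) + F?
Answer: 152664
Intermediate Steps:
U(F, t) = -6 + F
J(H, b) = H + H*b (J(H, b) = H*b + H = H + H*b)
J(U(-14, 27), 689) + 408**2 = (-6 - 14)*(1 + 689) + 408**2 = -20*690 + 166464 = -13800 + 166464 = 152664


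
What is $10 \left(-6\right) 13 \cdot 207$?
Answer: $-161460$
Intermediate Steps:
$10 \left(-6\right) 13 \cdot 207 = \left(-60\right) 13 \cdot 207 = \left(-780\right) 207 = -161460$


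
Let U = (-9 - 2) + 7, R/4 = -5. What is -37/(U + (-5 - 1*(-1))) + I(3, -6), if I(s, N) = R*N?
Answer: 997/8 ≈ 124.63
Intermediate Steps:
R = -20 (R = 4*(-5) = -20)
I(s, N) = -20*N
U = -4 (U = -11 + 7 = -4)
-37/(U + (-5 - 1*(-1))) + I(3, -6) = -37/(-4 + (-5 - 1*(-1))) - 20*(-6) = -37/(-4 + (-5 + 1)) + 120 = -37/(-4 - 4) + 120 = -37/(-8) + 120 = -37*(-1/8) + 120 = 37/8 + 120 = 997/8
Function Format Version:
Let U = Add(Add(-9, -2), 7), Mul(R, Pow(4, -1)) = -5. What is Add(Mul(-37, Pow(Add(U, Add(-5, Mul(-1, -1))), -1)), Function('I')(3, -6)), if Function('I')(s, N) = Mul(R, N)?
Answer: Rational(997, 8) ≈ 124.63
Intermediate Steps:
R = -20 (R = Mul(4, -5) = -20)
Function('I')(s, N) = Mul(-20, N)
U = -4 (U = Add(-11, 7) = -4)
Add(Mul(-37, Pow(Add(U, Add(-5, Mul(-1, -1))), -1)), Function('I')(3, -6)) = Add(Mul(-37, Pow(Add(-4, Add(-5, Mul(-1, -1))), -1)), Mul(-20, -6)) = Add(Mul(-37, Pow(Add(-4, Add(-5, 1)), -1)), 120) = Add(Mul(-37, Pow(Add(-4, -4), -1)), 120) = Add(Mul(-37, Pow(-8, -1)), 120) = Add(Mul(-37, Rational(-1, 8)), 120) = Add(Rational(37, 8), 120) = Rational(997, 8)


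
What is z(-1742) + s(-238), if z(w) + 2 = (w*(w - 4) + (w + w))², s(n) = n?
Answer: 9229735650064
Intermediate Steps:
z(w) = -2 + (2*w + w*(-4 + w))² (z(w) = -2 + (w*(w - 4) + (w + w))² = -2 + (w*(-4 + w) + 2*w)² = -2 + (2*w + w*(-4 + w))²)
z(-1742) + s(-238) = (-2 + (-1742)²*(-2 - 1742)²) - 238 = (-2 + 3034564*(-1744)²) - 238 = (-2 + 3034564*3041536) - 238 = (-2 + 9229735650304) - 238 = 9229735650302 - 238 = 9229735650064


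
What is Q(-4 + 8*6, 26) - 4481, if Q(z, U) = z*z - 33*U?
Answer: -3403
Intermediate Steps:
Q(z, U) = z² - 33*U
Q(-4 + 8*6, 26) - 4481 = ((-4 + 8*6)² - 33*26) - 4481 = ((-4 + 48)² - 858) - 4481 = (44² - 858) - 4481 = (1936 - 858) - 4481 = 1078 - 4481 = -3403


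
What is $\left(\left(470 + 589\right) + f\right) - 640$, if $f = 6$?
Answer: $425$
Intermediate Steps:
$\left(\left(470 + 589\right) + f\right) - 640 = \left(\left(470 + 589\right) + 6\right) - 640 = \left(1059 + 6\right) - 640 = 1065 - 640 = 425$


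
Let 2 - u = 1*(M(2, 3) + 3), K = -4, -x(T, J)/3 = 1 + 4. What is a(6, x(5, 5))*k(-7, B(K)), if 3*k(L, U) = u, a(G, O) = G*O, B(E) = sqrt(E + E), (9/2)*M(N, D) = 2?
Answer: 130/3 ≈ 43.333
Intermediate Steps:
M(N, D) = 4/9 (M(N, D) = (2/9)*2 = 4/9)
x(T, J) = -15 (x(T, J) = -3*(1 + 4) = -3*5 = -15)
B(E) = sqrt(2)*sqrt(E) (B(E) = sqrt(2*E) = sqrt(2)*sqrt(E))
u = -13/9 (u = 2 - (4/9 + 3) = 2 - 31/9 = -13/9 ≈ -1.4444)
k(L, U) = -13/27 (k(L, U) = (1/3)*(-13/9) = -13/27)
a(6, x(5, 5))*k(-7, B(K)) = (6*(-15))*(-13/27) = -90*(-13/27) = 130/3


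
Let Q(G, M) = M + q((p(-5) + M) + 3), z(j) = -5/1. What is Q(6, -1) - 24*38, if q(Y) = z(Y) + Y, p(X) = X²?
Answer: -891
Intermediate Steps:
z(j) = -5 (z(j) = -5*1 = -5)
q(Y) = -5 + Y
Q(G, M) = 23 + 2*M (Q(G, M) = M + (-5 + (((-5)² + M) + 3)) = M + (-5 + ((25 + M) + 3)) = M + (-5 + (28 + M)) = M + (23 + M) = 23 + 2*M)
Q(6, -1) - 24*38 = (23 + 2*(-1)) - 24*38 = (23 - 2) - 912 = 21 - 912 = -891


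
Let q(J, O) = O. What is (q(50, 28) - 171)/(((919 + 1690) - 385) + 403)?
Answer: -143/2627 ≈ -0.054435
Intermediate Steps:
(q(50, 28) - 171)/(((919 + 1690) - 385) + 403) = (28 - 171)/(((919 + 1690) - 385) + 403) = -143/((2609 - 385) + 403) = -143/(2224 + 403) = -143/2627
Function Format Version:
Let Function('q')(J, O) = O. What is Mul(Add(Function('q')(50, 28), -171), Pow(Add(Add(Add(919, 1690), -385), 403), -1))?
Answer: Rational(-143, 2627) ≈ -0.054435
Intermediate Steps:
Mul(Add(Function('q')(50, 28), -171), Pow(Add(Add(Add(919, 1690), -385), 403), -1)) = Mul(Add(28, -171), Pow(Add(Add(Add(919, 1690), -385), 403), -1)) = Mul(-143, Pow(Add(Add(2609, -385), 403), -1)) = Mul(-143, Pow(Add(2224, 403), -1)) = Mul(-143, Pow(2627, -1)) = Mul(-143, Rational(1, 2627)) = Rational(-143, 2627)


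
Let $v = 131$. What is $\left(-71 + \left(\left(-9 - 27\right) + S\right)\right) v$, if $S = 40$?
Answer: $-8777$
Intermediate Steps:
$\left(-71 + \left(\left(-9 - 27\right) + S\right)\right) v = \left(-71 + \left(\left(-9 - 27\right) + 40\right)\right) 131 = \left(-71 + \left(-36 + 40\right)\right) 131 = \left(-71 + 4\right) 131 = \left(-67\right) 131 = -8777$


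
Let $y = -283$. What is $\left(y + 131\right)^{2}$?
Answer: $23104$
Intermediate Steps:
$\left(y + 131\right)^{2} = \left(-283 + 131\right)^{2} = \left(-152\right)^{2} = 23104$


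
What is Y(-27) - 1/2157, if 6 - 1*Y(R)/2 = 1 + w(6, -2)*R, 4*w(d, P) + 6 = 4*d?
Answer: 545720/2157 ≈ 253.00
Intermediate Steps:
w(d, P) = -3/2 + d (w(d, P) = -3/2 + (4*d)/4 = -3/2 + d)
Y(R) = 10 - 9*R (Y(R) = 12 - 2*(1 + (-3/2 + 6)*R) = 12 - 2*(1 + 9*R/2) = 12 + (-2 - 9*R) = 10 - 9*R)
Y(-27) - 1/2157 = (10 - 9*(-27)) - 1/2157 = (10 + 243) - 1*1/2157 = 253 - 1/2157 = 545720/2157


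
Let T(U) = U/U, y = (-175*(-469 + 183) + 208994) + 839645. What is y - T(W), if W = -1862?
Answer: 1098688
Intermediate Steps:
y = 1098689 (y = (-175*(-286) + 208994) + 839645 = (50050 + 208994) + 839645 = 259044 + 839645 = 1098689)
T(U) = 1
y - T(W) = 1098689 - 1*1 = 1098689 - 1 = 1098688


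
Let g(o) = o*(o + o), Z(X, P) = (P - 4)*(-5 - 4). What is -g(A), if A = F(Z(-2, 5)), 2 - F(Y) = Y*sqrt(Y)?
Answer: 1450 - 216*I ≈ 1450.0 - 216.0*I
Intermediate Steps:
Z(X, P) = 36 - 9*P (Z(X, P) = (-4 + P)*(-9) = 36 - 9*P)
F(Y) = 2 - Y**(3/2) (F(Y) = 2 - Y*sqrt(Y) = 2 - Y**(3/2))
A = 2 + 27*I (A = 2 - (36 - 9*5)**(3/2) = 2 - (36 - 45)**(3/2) = 2 - (-9)**(3/2) = 2 - (-27)*I = 2 + 27*I ≈ 2.0 + 27.0*I)
g(o) = 2*o**2 (g(o) = o*(2*o) = 2*o**2)
-g(A) = -2*(2 + 27*I)**2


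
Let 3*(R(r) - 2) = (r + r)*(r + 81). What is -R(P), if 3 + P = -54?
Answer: 910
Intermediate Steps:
P = -57 (P = -3 - 54 = -57)
R(r) = 2 + 2*r*(81 + r)/3 (R(r) = 2 + ((r + r)*(r + 81))/3 = 2 + ((2*r)*(81 + r))/3 = 2 + (2*r*(81 + r))/3 = 2 + 2*r*(81 + r)/3)
-R(P) = -(2 + 54*(-57) + (2/3)*(-57)**2) = -(2 - 3078 + (2/3)*3249) = -(2 - 3078 + 2166) = -1*(-910) = 910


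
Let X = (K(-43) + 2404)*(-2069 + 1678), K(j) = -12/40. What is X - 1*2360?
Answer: -9422067/10 ≈ -9.4221e+5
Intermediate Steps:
K(j) = -3/10 (K(j) = -12*1/40 = -3/10)
X = -9398467/10 (X = (-3/10 + 2404)*(-2069 + 1678) = (24037/10)*(-391) = -9398467/10 ≈ -9.3985e+5)
X - 1*2360 = -9398467/10 - 1*2360 = -9398467/10 - 2360 = -9422067/10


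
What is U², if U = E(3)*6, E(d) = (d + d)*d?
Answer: 11664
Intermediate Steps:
E(d) = 2*d² (E(d) = (2*d)*d = 2*d²)
U = 108 (U = (2*3²)*6 = (2*9)*6 = 18*6 = 108)
U² = 108² = 11664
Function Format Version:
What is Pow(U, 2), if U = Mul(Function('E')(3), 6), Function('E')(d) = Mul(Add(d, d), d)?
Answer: 11664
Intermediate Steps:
Function('E')(d) = Mul(2, Pow(d, 2)) (Function('E')(d) = Mul(Mul(2, d), d) = Mul(2, Pow(d, 2)))
U = 108 (U = Mul(Mul(2, Pow(3, 2)), 6) = Mul(Mul(2, 9), 6) = Mul(18, 6) = 108)
Pow(U, 2) = Pow(108, 2) = 11664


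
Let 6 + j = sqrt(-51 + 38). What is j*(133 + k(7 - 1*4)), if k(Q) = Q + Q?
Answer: -834 + 139*I*sqrt(13) ≈ -834.0 + 501.17*I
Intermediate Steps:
k(Q) = 2*Q
j = -6 + I*sqrt(13) (j = -6 + sqrt(-51 + 38) = -6 + sqrt(-13) = -6 + I*sqrt(13) ≈ -6.0 + 3.6056*I)
j*(133 + k(7 - 1*4)) = (-6 + I*sqrt(13))*(133 + 2*(7 - 1*4)) = (-6 + I*sqrt(13))*(133 + 2*(7 - 4)) = (-6 + I*sqrt(13))*(133 + 2*3) = (-6 + I*sqrt(13))*(133 + 6) = (-6 + I*sqrt(13))*139 = -834 + 139*I*sqrt(13)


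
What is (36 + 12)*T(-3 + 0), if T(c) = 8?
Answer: 384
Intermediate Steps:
(36 + 12)*T(-3 + 0) = (36 + 12)*8 = 48*8 = 384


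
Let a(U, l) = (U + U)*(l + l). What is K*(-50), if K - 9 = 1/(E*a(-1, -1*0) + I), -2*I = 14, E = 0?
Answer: -3100/7 ≈ -442.86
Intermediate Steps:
a(U, l) = 4*U*l (a(U, l) = (2*U)*(2*l) = 4*U*l)
I = -7 (I = -½*14 = -7)
K = 62/7 (K = 9 + 1/(0*(4*(-1)*(-1*0)) - 7) = 9 + 1/(0*(4*(-1)*0) - 7) = 9 + 1/(0*0 - 7) = 9 + 1/(0 - 7) = 9 + 1/(-7) = 9 - ⅐ = 62/7 ≈ 8.8571)
K*(-50) = (62/7)*(-50) = -3100/7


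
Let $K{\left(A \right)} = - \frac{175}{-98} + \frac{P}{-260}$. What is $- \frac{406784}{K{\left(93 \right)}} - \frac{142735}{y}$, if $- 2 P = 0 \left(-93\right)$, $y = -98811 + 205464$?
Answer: $- \frac{607389843703}{2666325} \approx -2.278 \cdot 10^{5}$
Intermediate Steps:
$y = 106653$
$P = 0$ ($P = - \frac{0 \left(-93\right)}{2} = \left(- \frac{1}{2}\right) 0 = 0$)
$K{\left(A \right)} = \frac{25}{14}$ ($K{\left(A \right)} = - \frac{175}{-98} + \frac{0}{-260} = \left(-175\right) \left(- \frac{1}{98}\right) + 0 \left(- \frac{1}{260}\right) = \frac{25}{14} + 0 = \frac{25}{14}$)
$- \frac{406784}{K{\left(93 \right)}} - \frac{142735}{y} = - \frac{406784}{\frac{25}{14}} - \frac{142735}{106653} = \left(-406784\right) \frac{14}{25} - \frac{142735}{106653} = - \frac{5694976}{25} - \frac{142735}{106653} = - \frac{607389843703}{2666325}$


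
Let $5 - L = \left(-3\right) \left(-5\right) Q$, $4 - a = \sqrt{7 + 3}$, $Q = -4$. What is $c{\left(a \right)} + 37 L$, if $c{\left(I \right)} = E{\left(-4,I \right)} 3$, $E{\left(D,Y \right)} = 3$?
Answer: $2414$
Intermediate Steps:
$a = 4 - \sqrt{10}$ ($a = 4 - \sqrt{7 + 3} = 4 - \sqrt{10} \approx 0.83772$)
$c{\left(I \right)} = 9$ ($c{\left(I \right)} = 3 \cdot 3 = 9$)
$L = 65$ ($L = 5 - \left(-3\right) \left(-5\right) \left(-4\right) = 5 - 15 \left(-4\right) = 5 - -60 = 5 + 60 = 65$)
$c{\left(a \right)} + 37 L = 9 + 37 \cdot 65 = 9 + 2405 = 2414$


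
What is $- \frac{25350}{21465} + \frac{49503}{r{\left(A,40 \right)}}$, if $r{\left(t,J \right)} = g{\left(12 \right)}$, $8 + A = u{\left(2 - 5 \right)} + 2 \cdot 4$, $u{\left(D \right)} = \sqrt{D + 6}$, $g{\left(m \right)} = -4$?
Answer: $- \frac{70845553}{5724} \approx -12377.0$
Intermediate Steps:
$u{\left(D \right)} = \sqrt{6 + D}$
$A = \sqrt{3}$ ($A = -8 + \left(\sqrt{6 + \left(2 - 5\right)} + 2 \cdot 4\right) = -8 + \left(\sqrt{6 - 3} + 8\right) = -8 + \left(\sqrt{3} + 8\right) = -8 + \left(8 + \sqrt{3}\right) = \sqrt{3} \approx 1.732$)
$r{\left(t,J \right)} = -4$
$- \frac{25350}{21465} + \frac{49503}{r{\left(A,40 \right)}} = - \frac{25350}{21465} + \frac{49503}{-4} = \left(-25350\right) \frac{1}{21465} + 49503 \left(- \frac{1}{4}\right) = - \frac{1690}{1431} - \frac{49503}{4} = - \frac{70845553}{5724}$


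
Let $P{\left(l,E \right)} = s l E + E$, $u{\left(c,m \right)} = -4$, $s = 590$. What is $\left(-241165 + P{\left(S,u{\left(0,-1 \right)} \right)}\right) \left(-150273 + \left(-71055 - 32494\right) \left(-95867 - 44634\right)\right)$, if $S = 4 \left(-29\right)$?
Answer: $474153024207616$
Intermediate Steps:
$S = -116$
$P{\left(l,E \right)} = E + 590 E l$ ($P{\left(l,E \right)} = 590 l E + E = 590 E l + E = E + 590 E l$)
$\left(-241165 + P{\left(S,u{\left(0,-1 \right)} \right)}\right) \left(-150273 + \left(-71055 - 32494\right) \left(-95867 - 44634\right)\right) = \left(-241165 - 4 \left(1 + 590 \left(-116\right)\right)\right) \left(-150273 + \left(-71055 - 32494\right) \left(-95867 - 44634\right)\right) = \left(-241165 - 4 \left(1 - 68440\right)\right) \left(-150273 - -14548738049\right) = \left(-241165 - -273756\right) \left(-150273 + 14548738049\right) = \left(-241165 + 273756\right) 14548587776 = 32591 \cdot 14548587776 = 474153024207616$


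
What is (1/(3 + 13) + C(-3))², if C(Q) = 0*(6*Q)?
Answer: 1/256 ≈ 0.0039063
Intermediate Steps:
C(Q) = 0
(1/(3 + 13) + C(-3))² = (1/(3 + 13) + 0)² = (1/16 + 0)² = (1/16)² = 1/256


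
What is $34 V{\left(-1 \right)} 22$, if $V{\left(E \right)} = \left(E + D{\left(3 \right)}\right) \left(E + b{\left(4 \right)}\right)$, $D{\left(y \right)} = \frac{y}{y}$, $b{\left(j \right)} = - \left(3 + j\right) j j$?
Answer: $0$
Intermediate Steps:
$b{\left(j \right)} = - j^{2} \left(3 + j\right)$ ($b{\left(j \right)} = - \left(3 + j\right) j^{2} = - j^{2} \left(3 + j\right)$)
$D{\left(y \right)} = 1$
$V{\left(E \right)} = \left(1 + E\right) \left(-112 + E\right)$ ($V{\left(E \right)} = \left(E + 1\right) \left(E + 4^{2} \left(-3 - 4\right)\right) = \left(1 + E\right) \left(E + 16 \left(-3 - 4\right)\right) = \left(1 + E\right) \left(E + 16 \left(-7\right)\right) = \left(1 + E\right) \left(E - 112\right) = \left(1 + E\right) \left(-112 + E\right)$)
$34 V{\left(-1 \right)} 22 = 34 \left(-112 + \left(-1\right)^{2} - -111\right) 22 = 34 \left(-112 + 1 + 111\right) 22 = 34 \cdot 0 \cdot 22 = 0 \cdot 22 = 0$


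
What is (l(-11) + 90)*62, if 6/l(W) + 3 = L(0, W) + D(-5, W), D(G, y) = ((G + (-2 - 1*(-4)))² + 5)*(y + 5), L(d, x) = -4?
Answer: 507408/91 ≈ 5575.9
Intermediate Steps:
D(G, y) = (5 + y)*(5 + (2 + G)²) (D(G, y) = ((G + (-2 + 4))² + 5)*(5 + y) = ((G + 2)² + 5)*(5 + y) = ((2 + G)² + 5)*(5 + y) = (5 + (2 + G)²)*(5 + y) = (5 + y)*(5 + (2 + G)²))
l(W) = 6/(63 + 14*W) (l(W) = 6/(-3 + (-4 + (25 + 5*W + 5*(2 - 5)² + W*(2 - 5)²))) = 6/(-3 + (-4 + (25 + 5*W + 5*(-3)² + W*(-3)²))) = 6/(-3 + (-4 + (25 + 5*W + 5*9 + W*9))) = 6/(-3 + (-4 + (25 + 5*W + 45 + 9*W))) = 6/(-3 + (-4 + (70 + 14*W))) = 6/(-3 + (66 + 14*W)) = 6/(63 + 14*W))
(l(-11) + 90)*62 = (6/(7*(9 + 2*(-11))) + 90)*62 = (6/(7*(9 - 22)) + 90)*62 = ((6/7)/(-13) + 90)*62 = ((6/7)*(-1/13) + 90)*62 = (-6/91 + 90)*62 = (8184/91)*62 = 507408/91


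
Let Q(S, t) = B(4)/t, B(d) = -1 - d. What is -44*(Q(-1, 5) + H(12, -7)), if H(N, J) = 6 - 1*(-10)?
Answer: -660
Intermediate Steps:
H(N, J) = 16 (H(N, J) = 6 + 10 = 16)
Q(S, t) = -5/t (Q(S, t) = (-1 - 1*4)/t = (-1 - 4)/t = -5/t)
-44*(Q(-1, 5) + H(12, -7)) = -44*(-5/5 + 16) = -44*(-5*1/5 + 16) = -44*(-1 + 16) = -44*15 = -660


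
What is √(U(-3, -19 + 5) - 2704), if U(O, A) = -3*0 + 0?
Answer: 52*I ≈ 52.0*I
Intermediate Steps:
U(O, A) = 0 (U(O, A) = 0 + 0 = 0)
√(U(-3, -19 + 5) - 2704) = √(0 - 2704) = √(-2704) = 52*I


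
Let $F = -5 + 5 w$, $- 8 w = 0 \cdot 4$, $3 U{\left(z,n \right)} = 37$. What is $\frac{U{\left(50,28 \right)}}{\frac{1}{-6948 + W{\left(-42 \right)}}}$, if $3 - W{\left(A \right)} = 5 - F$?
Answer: $- \frac{257335}{3} \approx -85778.0$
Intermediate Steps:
$U{\left(z,n \right)} = \frac{37}{3}$ ($U{\left(z,n \right)} = \frac{1}{3} \cdot 37 = \frac{37}{3}$)
$w = 0$ ($w = - \frac{0 \cdot 4}{8} = \left(- \frac{1}{8}\right) 0 = 0$)
$F = -5$ ($F = -5 + 5 \cdot 0 = -5 + 0 = -5$)
$W{\left(A \right)} = -7$ ($W{\left(A \right)} = 3 - \left(5 - -5\right) = 3 - \left(5 + 5\right) = 3 - 10 = -7$)
$\frac{U{\left(50,28 \right)}}{\frac{1}{-6948 + W{\left(-42 \right)}}} = \frac{37}{3 \frac{1}{-6948 - 7}} = \frac{37}{3 \frac{1}{-6955}} = \frac{37}{3 \left(- \frac{1}{6955}\right)} = \frac{37}{3} \left(-6955\right) = - \frac{257335}{3}$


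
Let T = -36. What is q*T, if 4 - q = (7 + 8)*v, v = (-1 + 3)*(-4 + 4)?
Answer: -144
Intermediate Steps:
v = 0 (v = 2*0 = 0)
q = 4 (q = 4 - (7 + 8)*0 = 4 - 15*0 = 4 - 1*0 = 4 + 0 = 4)
q*T = 4*(-36) = -144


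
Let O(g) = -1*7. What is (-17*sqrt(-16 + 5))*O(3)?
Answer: 119*I*sqrt(11) ≈ 394.68*I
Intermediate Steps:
O(g) = -7
(-17*sqrt(-16 + 5))*O(3) = -17*sqrt(-16 + 5)*(-7) = -17*I*sqrt(11)*(-7) = 119*I*sqrt(11)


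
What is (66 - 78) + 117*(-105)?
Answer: -12297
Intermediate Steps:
(66 - 78) + 117*(-105) = -12 - 12285 = -12297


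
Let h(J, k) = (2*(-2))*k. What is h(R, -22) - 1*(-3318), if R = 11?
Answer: 3406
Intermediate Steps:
h(J, k) = -4*k
h(R, -22) - 1*(-3318) = -4*(-22) - 1*(-3318) = 88 + 3318 = 3406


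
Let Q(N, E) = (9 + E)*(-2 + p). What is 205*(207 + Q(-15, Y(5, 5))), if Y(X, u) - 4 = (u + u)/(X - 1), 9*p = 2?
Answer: 331075/9 ≈ 36786.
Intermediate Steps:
p = 2/9 (p = (⅑)*2 = 2/9 ≈ 0.22222)
Y(X, u) = 4 + 2*u/(-1 + X) (Y(X, u) = 4 + (u + u)/(X - 1) = 4 + (2*u)/(-1 + X) = 4 + 2*u/(-1 + X))
Q(N, E) = -16 - 16*E/9 (Q(N, E) = (9 + E)*(-2 + 2/9) = (9 + E)*(-16/9) = -16 - 16*E/9)
205*(207 + Q(-15, Y(5, 5))) = 205*(207 + (-16 - 32*(-2 + 5 + 2*5)/(9*(-1 + 5)))) = 205*(207 + (-16 - 32*(-2 + 5 + 10)/(9*4))) = 205*(207 + (-16 - 32*13/(9*4))) = 205*(207 + (-16 - 16/9*13/2)) = 205*(207 + (-16 - 104/9)) = 205*(207 - 248/9) = 205*(1615/9) = 331075/9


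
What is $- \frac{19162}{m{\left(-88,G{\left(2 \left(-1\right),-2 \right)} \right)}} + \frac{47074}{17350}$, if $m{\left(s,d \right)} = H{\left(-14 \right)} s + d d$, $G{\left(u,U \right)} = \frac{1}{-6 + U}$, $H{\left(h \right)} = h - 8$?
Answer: $- \frac{1544478083}{214975175} \approx -7.1844$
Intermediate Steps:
$H{\left(h \right)} = -8 + h$ ($H{\left(h \right)} = h - 8 = -8 + h$)
$m{\left(s,d \right)} = d^{2} - 22 s$ ($m{\left(s,d \right)} = \left(-8 - 14\right) s + d d = - 22 s + d^{2} = d^{2} - 22 s$)
$- \frac{19162}{m{\left(-88,G{\left(2 \left(-1\right),-2 \right)} \right)}} + \frac{47074}{17350} = - \frac{19162}{\left(\frac{1}{-6 - 2}\right)^{2} - -1936} + \frac{47074}{17350} = - \frac{19162}{\left(\frac{1}{-8}\right)^{2} + 1936} + 47074 \cdot \frac{1}{17350} = - \frac{19162}{\left(- \frac{1}{8}\right)^{2} + 1936} + \frac{23537}{8675} = - \frac{19162}{\frac{1}{64} + 1936} + \frac{23537}{8675} = - \frac{19162}{\frac{123905}{64}} + \frac{23537}{8675} = \left(-19162\right) \frac{64}{123905} + \frac{23537}{8675} = - \frac{1226368}{123905} + \frac{23537}{8675} = - \frac{1544478083}{214975175}$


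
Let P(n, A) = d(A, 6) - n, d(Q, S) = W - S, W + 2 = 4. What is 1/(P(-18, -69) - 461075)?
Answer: -1/461061 ≈ -2.1689e-6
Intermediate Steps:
W = 2 (W = -2 + 4 = 2)
d(Q, S) = 2 - S
P(n, A) = -4 - n (P(n, A) = (2 - 1*6) - n = (2 - 6) - n = -4 - n)
1/(P(-18, -69) - 461075) = 1/((-4 - 1*(-18)) - 461075) = 1/((-4 + 18) - 461075) = 1/(14 - 461075) = 1/(-461061) = -1/461061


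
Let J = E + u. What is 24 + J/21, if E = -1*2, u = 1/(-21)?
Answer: 10541/441 ≈ 23.902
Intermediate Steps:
u = -1/21 ≈ -0.047619
E = -2
J = -43/21 (J = -2 - 1/21 = -43/21 ≈ -2.0476)
24 + J/21 = 24 - 43/21/21 = 24 - 43/21*1/21 = 24 - 43/441 = 10541/441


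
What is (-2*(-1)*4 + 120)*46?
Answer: 5888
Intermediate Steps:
(-2*(-1)*4 + 120)*46 = (2*4 + 120)*46 = (8 + 120)*46 = 128*46 = 5888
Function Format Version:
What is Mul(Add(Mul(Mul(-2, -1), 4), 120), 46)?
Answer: 5888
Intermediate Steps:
Mul(Add(Mul(Mul(-2, -1), 4), 120), 46) = Mul(Add(Mul(2, 4), 120), 46) = Mul(Add(8, 120), 46) = Mul(128, 46) = 5888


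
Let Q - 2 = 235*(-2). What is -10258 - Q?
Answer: -9790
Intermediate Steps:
Q = -468 (Q = 2 + 235*(-2) = 2 - 470 = -468)
-10258 - Q = -10258 - 1*(-468) = -10258 + 468 = -9790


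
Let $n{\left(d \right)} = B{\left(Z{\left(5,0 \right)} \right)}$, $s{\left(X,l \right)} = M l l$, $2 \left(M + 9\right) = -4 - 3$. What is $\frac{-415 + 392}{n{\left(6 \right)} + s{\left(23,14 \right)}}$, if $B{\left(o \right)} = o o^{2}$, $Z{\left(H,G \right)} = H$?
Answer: $\frac{23}{2325} \approx 0.0098925$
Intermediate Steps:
$M = - \frac{25}{2}$ ($M = -9 + \frac{-4 - 3}{2} = -9 + \frac{1}{2} \left(-7\right) = -9 - \frac{7}{2} = - \frac{25}{2} \approx -12.5$)
$B{\left(o \right)} = o^{3}$
$s{\left(X,l \right)} = - \frac{25 l^{2}}{2}$ ($s{\left(X,l \right)} = - \frac{25 l l}{2} = - \frac{25 l^{2}}{2}$)
$n{\left(d \right)} = 125$ ($n{\left(d \right)} = 5^{3} = 125$)
$\frac{-415 + 392}{n{\left(6 \right)} + s{\left(23,14 \right)}} = \frac{-415 + 392}{125 - \frac{25 \cdot 14^{2}}{2}} = - \frac{23}{125 - 2450} = - \frac{23}{-2325} = \left(-23\right) \left(- \frac{1}{2325}\right) = \frac{23}{2325}$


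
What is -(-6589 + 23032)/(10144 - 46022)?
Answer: 16443/35878 ≈ 0.45830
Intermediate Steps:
-(-6589 + 23032)/(10144 - 46022) = -16443/(-35878) = -16443*(-1)/35878 = -1*(-16443/35878) = 16443/35878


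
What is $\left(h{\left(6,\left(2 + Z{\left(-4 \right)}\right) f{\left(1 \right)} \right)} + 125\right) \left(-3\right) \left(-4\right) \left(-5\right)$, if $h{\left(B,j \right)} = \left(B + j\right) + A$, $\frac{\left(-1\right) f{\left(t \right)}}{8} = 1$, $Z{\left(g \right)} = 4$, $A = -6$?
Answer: $-4620$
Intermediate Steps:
$f{\left(t \right)} = -8$ ($f{\left(t \right)} = \left(-8\right) 1 = -8$)
$h{\left(B,j \right)} = -6 + B + j$ ($h{\left(B,j \right)} = \left(B + j\right) - 6 = -6 + B + j$)
$\left(h{\left(6,\left(2 + Z{\left(-4 \right)}\right) f{\left(1 \right)} \right)} + 125\right) \left(-3\right) \left(-4\right) \left(-5\right) = \left(\left(-6 + 6 + \left(2 + 4\right) \left(-8\right)\right) + 125\right) \left(-3\right) \left(-4\right) \left(-5\right) = \left(\left(-6 + 6 + 6 \left(-8\right)\right) + 125\right) 12 \left(-5\right) = \left(\left(-6 + 6 - 48\right) + 125\right) \left(-60\right) = \left(-48 + 125\right) \left(-60\right) = 77 \left(-60\right) = -4620$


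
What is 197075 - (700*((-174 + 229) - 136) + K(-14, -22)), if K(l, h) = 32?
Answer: 253743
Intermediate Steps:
197075 - (700*((-174 + 229) - 136) + K(-14, -22)) = 197075 - (700*((-174 + 229) - 136) + 32) = 197075 - (700*(55 - 136) + 32) = 197075 - (700*(-81) + 32) = 197075 - (-56700 + 32) = 197075 - 1*(-56668) = 197075 + 56668 = 253743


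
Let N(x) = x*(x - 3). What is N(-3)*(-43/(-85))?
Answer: 774/85 ≈ 9.1059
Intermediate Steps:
N(x) = x*(-3 + x)
N(-3)*(-43/(-85)) = (-3*(-3 - 3))*(-43/(-85)) = (-3*(-6))*(-43*(-1/85)) = 18*(43/85) = 774/85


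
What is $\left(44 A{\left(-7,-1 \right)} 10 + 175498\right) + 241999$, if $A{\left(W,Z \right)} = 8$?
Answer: $421017$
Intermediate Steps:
$\left(44 A{\left(-7,-1 \right)} 10 + 175498\right) + 241999 = \left(44 \cdot 8 \cdot 10 + 175498\right) + 241999 = \left(352 \cdot 10 + 175498\right) + 241999 = \left(3520 + 175498\right) + 241999 = 179018 + 241999 = 421017$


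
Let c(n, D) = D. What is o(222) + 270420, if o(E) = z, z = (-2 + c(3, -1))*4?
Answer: 270408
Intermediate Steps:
z = -12 (z = (-2 - 1)*4 = -3*4 = -12)
o(E) = -12
o(222) + 270420 = -12 + 270420 = 270408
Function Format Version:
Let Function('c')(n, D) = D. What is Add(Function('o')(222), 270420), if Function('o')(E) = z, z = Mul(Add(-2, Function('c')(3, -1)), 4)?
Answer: 270408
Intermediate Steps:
z = -12 (z = Mul(Add(-2, -1), 4) = Mul(-3, 4) = -12)
Function('o')(E) = -12
Add(Function('o')(222), 270420) = Add(-12, 270420) = 270408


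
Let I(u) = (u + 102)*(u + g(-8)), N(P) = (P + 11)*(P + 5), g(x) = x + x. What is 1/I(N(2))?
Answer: 1/14475 ≈ 6.9085e-5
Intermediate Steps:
g(x) = 2*x
N(P) = (5 + P)*(11 + P) (N(P) = (11 + P)*(5 + P) = (5 + P)*(11 + P))
I(u) = (-16 + u)*(102 + u) (I(u) = (u + 102)*(u + 2*(-8)) = (102 + u)*(u - 16) = (102 + u)*(-16 + u) = (-16 + u)*(102 + u))
1/I(N(2)) = 1/(-1632 + (55 + 2² + 16*2)² + 86*(55 + 2² + 16*2)) = 1/(-1632 + (55 + 4 + 32)² + 86*(55 + 4 + 32)) = 1/(-1632 + 91² + 86*91) = 1/(-1632 + 8281 + 7826) = 1/14475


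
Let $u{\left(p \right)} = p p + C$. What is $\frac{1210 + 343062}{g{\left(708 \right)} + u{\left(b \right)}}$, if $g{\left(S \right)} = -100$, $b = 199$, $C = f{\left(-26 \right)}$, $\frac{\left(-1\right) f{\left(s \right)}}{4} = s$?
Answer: $\frac{344272}{39605} \approx 8.6926$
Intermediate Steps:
$f{\left(s \right)} = - 4 s$
$C = 104$ ($C = \left(-4\right) \left(-26\right) = 104$)
$u{\left(p \right)} = 104 + p^{2}$ ($u{\left(p \right)} = p p + 104 = p^{2} + 104 = 104 + p^{2}$)
$\frac{1210 + 343062}{g{\left(708 \right)} + u{\left(b \right)}} = \frac{1210 + 343062}{-100 + \left(104 + 199^{2}\right)} = \frac{344272}{-100 + \left(104 + 39601\right)} = \frac{344272}{-100 + 39705} = \frac{344272}{39605}$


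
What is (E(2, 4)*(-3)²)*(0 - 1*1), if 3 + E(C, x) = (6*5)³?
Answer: -242973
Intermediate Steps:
E(C, x) = 26997 (E(C, x) = -3 + (6*5)³ = -3 + 30³ = -3 + 27000 = 26997)
(E(2, 4)*(-3)²)*(0 - 1*1) = (26997*(-3)²)*(0 - 1*1) = (26997*9)*(0 - 1) = 242973*(-1) = -242973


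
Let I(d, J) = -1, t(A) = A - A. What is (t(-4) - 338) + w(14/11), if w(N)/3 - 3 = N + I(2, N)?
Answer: -3610/11 ≈ -328.18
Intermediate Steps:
t(A) = 0
w(N) = 6 + 3*N (w(N) = 9 + 3*(N - 1) = 9 + 3*(-1 + N) = 9 + (-3 + 3*N) = 6 + 3*N)
(t(-4) - 338) + w(14/11) = (0 - 338) + (6 + 3*(14/11)) = -338 + (6 + 3*(14*(1/11))) = -338 + (6 + 3*(14/11)) = -338 + (6 + 42/11) = -338 + 108/11 = -3610/11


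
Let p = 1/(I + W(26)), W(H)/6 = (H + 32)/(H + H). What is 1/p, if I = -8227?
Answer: -106864/13 ≈ -8220.3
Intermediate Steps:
W(H) = 3*(32 + H)/H (W(H) = 6*((H + 32)/(H + H)) = 6*((32 + H)/((2*H))) = 6*((32 + H)*(1/(2*H))) = 6*((32 + H)/(2*H)) = 3*(32 + H)/H)
p = -13/106864 (p = 1/(-8227 + (3 + 96/26)) = 1/(-8227 + (3 + 96*(1/26))) = 1/(-8227 + (3 + 48/13)) = 1/(-8227 + 87/13) = 1/(-106864/13) = -13/106864 ≈ -0.00012165)
1/p = 1/(-13/106864) = -106864/13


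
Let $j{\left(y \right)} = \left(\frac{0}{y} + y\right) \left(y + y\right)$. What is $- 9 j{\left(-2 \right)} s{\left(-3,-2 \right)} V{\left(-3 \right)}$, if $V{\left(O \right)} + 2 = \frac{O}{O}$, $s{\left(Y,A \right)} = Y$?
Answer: $-216$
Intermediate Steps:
$V{\left(O \right)} = -1$ ($V{\left(O \right)} = -2 + \frac{O}{O} = -2 + 1 = -1$)
$j{\left(y \right)} = 2 y^{2}$ ($j{\left(y \right)} = \left(0 + y\right) 2 y = y 2 y = 2 y^{2}$)
$- 9 j{\left(-2 \right)} s{\left(-3,-2 \right)} V{\left(-3 \right)} = - 9 \cdot 2 \left(-2\right)^{2} \left(-3\right) \left(-1\right) = - 9 \cdot 2 \cdot 4 \left(-3\right) \left(-1\right) = - 9 \cdot 8 \left(-3\right) \left(-1\right) = - 9 \left(\left(-24\right) \left(-1\right)\right) = \left(-9\right) 24 = -216$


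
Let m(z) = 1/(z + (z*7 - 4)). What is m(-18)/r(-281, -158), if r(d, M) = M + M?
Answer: 1/46768 ≈ 2.1382e-5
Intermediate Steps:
r(d, M) = 2*M
m(z) = 1/(-4 + 8*z) (m(z) = 1/(z + (7*z - 4)) = 1/(z + (-4 + 7*z)) = 1/(-4 + 8*z))
m(-18)/r(-281, -158) = (1/(4*(-1 + 2*(-18))))/((2*(-158))) = (1/(4*(-1 - 36)))/(-316) = ((¼)/(-37))*(-1/316) = ((¼)*(-1/37))*(-1/316) = -1/148*(-1/316) = 1/46768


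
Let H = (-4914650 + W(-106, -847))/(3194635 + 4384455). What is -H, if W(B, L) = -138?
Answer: 2457394/3789545 ≈ 0.64847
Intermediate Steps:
H = -2457394/3789545 (H = (-4914650 - 138)/(3194635 + 4384455) = -4914788/7579090 = -4914788*1/7579090 = -2457394/3789545 ≈ -0.64847)
-H = -1*(-2457394/3789545) = 2457394/3789545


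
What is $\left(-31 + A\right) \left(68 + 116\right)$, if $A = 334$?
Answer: $55752$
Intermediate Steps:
$\left(-31 + A\right) \left(68 + 116\right) = \left(-31 + 334\right) \left(68 + 116\right) = 303 \cdot 184 = 55752$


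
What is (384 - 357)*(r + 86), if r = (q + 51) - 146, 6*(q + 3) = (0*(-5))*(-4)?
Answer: -324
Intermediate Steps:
q = -3 (q = -3 + ((0*(-5))*(-4))/6 = -3 + (0*(-4))/6 = -3 + (⅙)*0 = -3 + 0 = -3)
r = -98 (r = (-3 + 51) - 146 = 48 - 146 = -98)
(384 - 357)*(r + 86) = (384 - 357)*(-98 + 86) = 27*(-12) = -324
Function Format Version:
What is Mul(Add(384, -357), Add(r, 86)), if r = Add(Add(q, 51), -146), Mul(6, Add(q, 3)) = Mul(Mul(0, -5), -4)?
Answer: -324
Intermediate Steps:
q = -3 (q = Add(-3, Mul(Rational(1, 6), Mul(Mul(0, -5), -4))) = Add(-3, Mul(Rational(1, 6), Mul(0, -4))) = Add(-3, Mul(Rational(1, 6), 0)) = Add(-3, 0) = -3)
r = -98 (r = Add(Add(-3, 51), -146) = Add(48, -146) = -98)
Mul(Add(384, -357), Add(r, 86)) = Mul(Add(384, -357), Add(-98, 86)) = Mul(27, -12) = -324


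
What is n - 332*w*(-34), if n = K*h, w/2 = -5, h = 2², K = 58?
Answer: -112648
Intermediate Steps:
h = 4
w = -10 (w = 2*(-5) = -10)
n = 232 (n = 58*4 = 232)
n - 332*w*(-34) = 232 - (-3320)*(-34) = 232 - 332*340 = 232 - 112880 = -112648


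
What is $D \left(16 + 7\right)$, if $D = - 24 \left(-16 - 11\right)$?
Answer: $14904$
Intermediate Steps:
$D = 648$ ($D = \left(-24\right) \left(-27\right) = 648$)
$D \left(16 + 7\right) = 648 \left(16 + 7\right) = 648 \cdot 23 = 14904$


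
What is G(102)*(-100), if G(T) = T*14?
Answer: -142800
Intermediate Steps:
G(T) = 14*T
G(102)*(-100) = (14*102)*(-100) = 1428*(-100) = -142800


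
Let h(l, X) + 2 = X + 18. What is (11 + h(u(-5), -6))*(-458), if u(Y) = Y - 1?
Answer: -9618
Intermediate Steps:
u(Y) = -1 + Y
h(l, X) = 16 + X (h(l, X) = -2 + (X + 18) = -2 + (18 + X) = 16 + X)
(11 + h(u(-5), -6))*(-458) = (11 + (16 - 6))*(-458) = (11 + 10)*(-458) = 21*(-458) = -9618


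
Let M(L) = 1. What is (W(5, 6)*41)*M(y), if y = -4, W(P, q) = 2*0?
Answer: 0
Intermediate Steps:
W(P, q) = 0
(W(5, 6)*41)*M(y) = (0*41)*1 = 0*1 = 0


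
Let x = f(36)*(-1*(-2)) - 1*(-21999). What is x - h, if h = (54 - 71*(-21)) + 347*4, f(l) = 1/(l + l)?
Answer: 686377/36 ≈ 19066.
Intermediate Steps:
f(l) = 1/(2*l)
x = 791965/36 (x = ((½)/36)*(-1*(-2)) - 1*(-21999) = ((½)*(1/36))*2 + 21999 = (1/72)*2 + 21999 = 1/36 + 21999 = 791965/36 ≈ 21999.)
h = 2933 (h = (54 + 1491) + 1388 = 1545 + 1388 = 2933)
x - h = 791965/36 - 1*2933 = 791965/36 - 2933 = 686377/36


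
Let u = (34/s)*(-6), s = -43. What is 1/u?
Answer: 43/204 ≈ 0.21078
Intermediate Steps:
u = 204/43 (u = (34/(-43))*(-6) = -1/43*34*(-6) = -34/43*(-6) = 204/43 ≈ 4.7442)
1/u = 1/(204/43) = 43/204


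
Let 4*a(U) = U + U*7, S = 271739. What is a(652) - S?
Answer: -270435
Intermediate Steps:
a(U) = 2*U (a(U) = (U + U*7)/4 = (U + 7*U)/4 = (8*U)/4 = 2*U)
a(652) - S = 2*652 - 1*271739 = 1304 - 271739 = -270435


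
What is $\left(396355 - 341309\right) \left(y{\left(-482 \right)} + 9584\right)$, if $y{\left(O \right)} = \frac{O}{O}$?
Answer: $527615910$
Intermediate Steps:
$y{\left(O \right)} = 1$
$\left(396355 - 341309\right) \left(y{\left(-482 \right)} + 9584\right) = \left(396355 - 341309\right) \left(1 + 9584\right) = 55046 \cdot 9585 = 527615910$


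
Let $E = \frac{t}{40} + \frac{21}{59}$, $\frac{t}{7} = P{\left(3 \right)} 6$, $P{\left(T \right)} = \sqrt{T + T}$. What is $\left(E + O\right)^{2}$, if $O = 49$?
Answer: $\frac{1700554163}{696200} + \frac{30576 \sqrt{6}}{295} \approx 2696.5$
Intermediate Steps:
$P{\left(T \right)} = \sqrt{2} \sqrt{T}$ ($P{\left(T \right)} = \sqrt{2 T} = \sqrt{2} \sqrt{T}$)
$t = 42 \sqrt{6}$ ($t = 7 \sqrt{2} \sqrt{3} \cdot 6 = 7 \sqrt{6} \cdot 6 = 7 \cdot 6 \sqrt{6} = 42 \sqrt{6} \approx 102.88$)
$E = \frac{21}{59} + \frac{21 \sqrt{6}}{20}$ ($E = \frac{42 \sqrt{6}}{40} + \frac{21}{59} = 42 \sqrt{6} \cdot \frac{1}{40} + 21 \cdot \frac{1}{59} = \frac{21 \sqrt{6}}{20} + \frac{21}{59} = \frac{21}{59} + \frac{21 \sqrt{6}}{20} \approx 2.9279$)
$\left(E + O\right)^{2} = \left(\left(\frac{21}{59} + \frac{21 \sqrt{6}}{20}\right) + 49\right)^{2} = \left(\frac{2912}{59} + \frac{21 \sqrt{6}}{20}\right)^{2}$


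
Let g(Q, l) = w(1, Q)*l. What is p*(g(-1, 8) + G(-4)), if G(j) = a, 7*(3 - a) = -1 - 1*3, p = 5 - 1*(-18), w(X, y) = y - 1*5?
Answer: -7153/7 ≈ -1021.9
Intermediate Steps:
w(X, y) = -5 + y (w(X, y) = y - 5 = -5 + y)
p = 23 (p = 5 + 18 = 23)
a = 25/7 (a = 3 - (-1 - 1*3)/7 = 3 - (-1 - 3)/7 = 3 - 1/7*(-4) = 3 + 4/7 = 25/7 ≈ 3.5714)
g(Q, l) = l*(-5 + Q) (g(Q, l) = (-5 + Q)*l = l*(-5 + Q))
G(j) = 25/7
p*(g(-1, 8) + G(-4)) = 23*(8*(-5 - 1) + 25/7) = 23*(8*(-6) + 25/7) = 23*(-48 + 25/7) = 23*(-311/7) = -7153/7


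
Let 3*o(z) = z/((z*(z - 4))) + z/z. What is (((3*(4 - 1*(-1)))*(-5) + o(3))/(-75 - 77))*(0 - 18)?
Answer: -675/76 ≈ -8.8816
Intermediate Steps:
o(z) = ⅓ + 1/(3*(-4 + z)) (o(z) = (z/((z*(z - 4))) + z/z)/3 = (z/((z*(-4 + z))) + 1)/3 = (z*(1/(z*(-4 + z))) + 1)/3 = (1/(-4 + z) + 1)/3 = (1 + 1/(-4 + z))/3 = ⅓ + 1/(3*(-4 + z)))
(((3*(4 - 1*(-1)))*(-5) + o(3))/(-75 - 77))*(0 - 18) = (((3*(4 - 1*(-1)))*(-5) + (-3 + 3)/(3*(-4 + 3)))/(-75 - 77))*(0 - 18) = (((3*(4 + 1))*(-5) + (⅓)*0/(-1))/(-152))*(-18) = (((3*5)*(-5) + (⅓)*(-1)*0)*(-1/152))*(-18) = ((15*(-5) + 0)*(-1/152))*(-18) = ((-75 + 0)*(-1/152))*(-18) = -75*(-1/152)*(-18) = (75/152)*(-18) = -675/76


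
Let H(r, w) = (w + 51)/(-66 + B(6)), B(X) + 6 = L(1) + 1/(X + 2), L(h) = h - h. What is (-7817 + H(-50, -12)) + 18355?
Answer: 6059038/575 ≈ 10537.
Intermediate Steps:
L(h) = 0
B(X) = -6 + 1/(2 + X) (B(X) = -6 + (0 + 1/(X + 2)) = -6 + (0 + 1/(2 + X)) = -6 + 1/(2 + X))
H(r, w) = -408/575 - 8*w/575 (H(r, w) = (w + 51)/(-66 + (-11 - 6*6)/(2 + 6)) = (51 + w)/(-66 + (-11 - 36)/8) = (51 + w)/(-66 + (⅛)*(-47)) = (51 + w)/(-66 - 47/8) = (51 + w)/(-575/8) = (51 + w)*(-8/575) = -408/575 - 8*w/575)
(-7817 + H(-50, -12)) + 18355 = (-7817 + (-408/575 - 8/575*(-12))) + 18355 = (-7817 + (-408/575 + 96/575)) + 18355 = (-7817 - 312/575) + 18355 = -4495087/575 + 18355 = 6059038/575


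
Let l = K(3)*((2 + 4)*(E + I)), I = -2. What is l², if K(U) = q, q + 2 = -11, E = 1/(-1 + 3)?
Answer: 13689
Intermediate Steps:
E = ½ (E = 1/2 = ½ ≈ 0.50000)
q = -13 (q = -2 - 11 = -13)
K(U) = -13
l = 117 (l = -13*(2 + 4)*(½ - 2) = -78*(-3)/2 = -13*(-9) = 117)
l² = 117² = 13689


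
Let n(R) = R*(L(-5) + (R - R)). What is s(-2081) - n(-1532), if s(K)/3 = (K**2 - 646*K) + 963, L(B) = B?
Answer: 17019890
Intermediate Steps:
s(K) = 2889 - 1938*K + 3*K**2 (s(K) = 3*((K**2 - 646*K) + 963) = 3*(963 + K**2 - 646*K) = 2889 - 1938*K + 3*K**2)
n(R) = -5*R (n(R) = R*(-5 + (R - R)) = R*(-5 + 0) = R*(-5) = -5*R)
s(-2081) - n(-1532) = (2889 - 1938*(-2081) + 3*(-2081)**2) - (-5)*(-1532) = (2889 + 4032978 + 3*4330561) - 1*7660 = (2889 + 4032978 + 12991683) - 7660 = 17027550 - 7660 = 17019890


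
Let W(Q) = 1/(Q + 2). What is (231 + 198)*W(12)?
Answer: 429/14 ≈ 30.643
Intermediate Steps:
W(Q) = 1/(2 + Q)
(231 + 198)*W(12) = (231 + 198)/(2 + 12) = 429/14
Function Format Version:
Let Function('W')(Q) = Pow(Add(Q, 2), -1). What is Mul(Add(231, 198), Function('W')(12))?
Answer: Rational(429, 14) ≈ 30.643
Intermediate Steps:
Function('W')(Q) = Pow(Add(2, Q), -1)
Mul(Add(231, 198), Function('W')(12)) = Mul(Add(231, 198), Pow(Add(2, 12), -1)) = Mul(429, Pow(14, -1)) = Mul(429, Rational(1, 14)) = Rational(429, 14)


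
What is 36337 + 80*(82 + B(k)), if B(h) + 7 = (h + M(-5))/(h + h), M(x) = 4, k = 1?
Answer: 42537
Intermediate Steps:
B(h) = -7 + (4 + h)/(2*h) (B(h) = -7 + (h + 4)/(h + h) = -7 + (4 + h)/((2*h)) = -7 + (4 + h)*(1/(2*h)) = -7 + (4 + h)/(2*h))
36337 + 80*(82 + B(k)) = 36337 + 80*(82 + (-13/2 + 2/1)) = 36337 + 80*(82 + (-13/2 + 2*1)) = 36337 + 80*(82 + (-13/2 + 2)) = 36337 + 80*(82 - 9/2) = 36337 + 80*(155/2) = 36337 + 6200 = 42537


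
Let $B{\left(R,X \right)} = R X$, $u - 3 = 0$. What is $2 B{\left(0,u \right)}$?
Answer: $0$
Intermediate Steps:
$u = 3$ ($u = 3 + 0 = 3$)
$2 B{\left(0,u \right)} = 2 \cdot 0 \cdot 3 = 2 \cdot 0 = 0$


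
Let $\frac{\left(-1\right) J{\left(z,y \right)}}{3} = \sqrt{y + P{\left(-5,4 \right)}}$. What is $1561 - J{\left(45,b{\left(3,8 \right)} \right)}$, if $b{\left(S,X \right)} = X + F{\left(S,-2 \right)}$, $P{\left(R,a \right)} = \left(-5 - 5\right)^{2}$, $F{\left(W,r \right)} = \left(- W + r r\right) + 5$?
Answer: $1561 + 3 \sqrt{114} \approx 1593.0$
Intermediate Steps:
$F{\left(W,r \right)} = 5 + r^{2} - W$ ($F{\left(W,r \right)} = \left(- W + r^{2}\right) + 5 = \left(r^{2} - W\right) + 5 = 5 + r^{2} - W$)
$P{\left(R,a \right)} = 100$ ($P{\left(R,a \right)} = \left(-10\right)^{2} = 100$)
$b{\left(S,X \right)} = 9 + X - S$ ($b{\left(S,X \right)} = X + \left(5 + \left(-2\right)^{2} - S\right) = X + \left(5 + 4 - S\right) = X - \left(-9 + S\right) = 9 + X - S$)
$J{\left(z,y \right)} = - 3 \sqrt{100 + y}$ ($J{\left(z,y \right)} = - 3 \sqrt{y + 100} = - 3 \sqrt{100 + y}$)
$1561 - J{\left(45,b{\left(3,8 \right)} \right)} = 1561 - - 3 \sqrt{100 + \left(9 + 8 - 3\right)} = 1561 - - 3 \sqrt{100 + 14} = 1561 - - 3 \sqrt{114} = 1561 + 3 \sqrt{114}$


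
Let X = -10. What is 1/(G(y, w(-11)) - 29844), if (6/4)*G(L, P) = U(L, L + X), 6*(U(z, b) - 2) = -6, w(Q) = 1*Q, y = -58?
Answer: -3/89530 ≈ -3.3508e-5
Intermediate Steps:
w(Q) = Q
U(z, b) = 1 (U(z, b) = 2 + (⅙)*(-6) = 2 - 1 = 1)
G(L, P) = ⅔ (G(L, P) = (⅔)*1 = ⅔)
1/(G(y, w(-11)) - 29844) = 1/(⅔ - 29844) = 1/(-89530/3) = -3/89530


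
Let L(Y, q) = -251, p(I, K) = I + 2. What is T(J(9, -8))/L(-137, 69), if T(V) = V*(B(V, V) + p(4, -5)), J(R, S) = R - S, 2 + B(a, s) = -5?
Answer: 17/251 ≈ 0.067729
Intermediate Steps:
B(a, s) = -7 (B(a, s) = -2 - 5 = -7)
p(I, K) = 2 + I
T(V) = -V (T(V) = V*(-7 + (2 + 4)) = V*(-7 + 6) = V*(-1) = -V)
T(J(9, -8))/L(-137, 69) = -(9 - 1*(-8))/(-251) = -(9 + 8)*(-1/251) = -1*17*(-1/251) = -17*(-1/251) = 17/251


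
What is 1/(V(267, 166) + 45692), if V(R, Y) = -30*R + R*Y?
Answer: 1/82004 ≈ 1.2195e-5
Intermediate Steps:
1/(V(267, 166) + 45692) = 1/(267*(-30 + 166) + 45692) = 1/(267*136 + 45692) = 1/(36312 + 45692) = 1/82004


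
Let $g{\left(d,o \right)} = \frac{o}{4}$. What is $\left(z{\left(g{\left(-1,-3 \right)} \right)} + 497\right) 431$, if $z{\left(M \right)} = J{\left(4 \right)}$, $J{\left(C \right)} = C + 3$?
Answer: $217224$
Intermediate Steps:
$g{\left(d,o \right)} = \frac{o}{4}$ ($g{\left(d,o \right)} = o \frac{1}{4} = \frac{o}{4}$)
$J{\left(C \right)} = 3 + C$
$z{\left(M \right)} = 7$ ($z{\left(M \right)} = 3 + 4 = 7$)
$\left(z{\left(g{\left(-1,-3 \right)} \right)} + 497\right) 431 = \left(7 + 497\right) 431 = 504 \cdot 431 = 217224$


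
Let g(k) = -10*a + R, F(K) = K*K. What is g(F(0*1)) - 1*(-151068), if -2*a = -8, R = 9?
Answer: 151037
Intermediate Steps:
F(K) = K²
a = 4 (a = -½*(-8) = 4)
g(k) = -31 (g(k) = -10*4 + 9 = -40 + 9 = -31)
g(F(0*1)) - 1*(-151068) = -31 - 1*(-151068) = -31 + 151068 = 151037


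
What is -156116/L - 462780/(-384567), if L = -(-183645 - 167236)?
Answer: 34114549136/44979084509 ≈ 0.75845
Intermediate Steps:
L = 350881 (L = -1*(-350881) = 350881)
-156116/L - 462780/(-384567) = -156116/350881 - 462780/(-384567) = -156116*1/350881 - 462780*(-1/384567) = -156116/350881 + 154260/128189 = 34114549136/44979084509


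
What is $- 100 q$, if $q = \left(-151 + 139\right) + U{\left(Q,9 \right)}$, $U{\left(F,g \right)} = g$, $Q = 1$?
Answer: $300$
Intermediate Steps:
$q = -3$ ($q = \left(-151 + 139\right) + 9 = -12 + 9 = -3$)
$- 100 q = \left(-100\right) \left(-3\right) = 300$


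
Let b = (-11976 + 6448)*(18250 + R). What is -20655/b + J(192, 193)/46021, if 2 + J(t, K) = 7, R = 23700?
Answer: 422012351/2134450298320 ≈ 0.00019771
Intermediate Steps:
J(t, K) = 5 (J(t, K) = -2 + 7 = 5)
b = -231899600 (b = (-11976 + 6448)*(18250 + 23700) = -5528*41950 = -231899600)
-20655/b + J(192, 193)/46021 = -20655/(-231899600) + 5/46021 = -20655*(-1/231899600) + 5*(1/46021) = 4131/46379920 + 5/46021 = 422012351/2134450298320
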